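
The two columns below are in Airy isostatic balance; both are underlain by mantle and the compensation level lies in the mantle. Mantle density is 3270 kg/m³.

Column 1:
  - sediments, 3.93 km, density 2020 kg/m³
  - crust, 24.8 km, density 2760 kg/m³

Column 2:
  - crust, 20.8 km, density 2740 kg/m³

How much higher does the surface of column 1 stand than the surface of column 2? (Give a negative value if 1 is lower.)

For any compensation level in the mantle, the mantle terms cancel and isostasy reduces to e = (Σt_1 − Σt_2) − (Σ(ρt)_1 − Σ(ρt)_2) / ρ_m.
Σt_1 = 28.73 km; Σt_2 = 20.8 km; Σ(ρt)_1 = 76386.6; Σ(ρt)_2 = 56992 (in km·kg/m³).
e = (28.73 − 20.8) − (76386.6 − 56992) / 3270 = 2 km.

2 km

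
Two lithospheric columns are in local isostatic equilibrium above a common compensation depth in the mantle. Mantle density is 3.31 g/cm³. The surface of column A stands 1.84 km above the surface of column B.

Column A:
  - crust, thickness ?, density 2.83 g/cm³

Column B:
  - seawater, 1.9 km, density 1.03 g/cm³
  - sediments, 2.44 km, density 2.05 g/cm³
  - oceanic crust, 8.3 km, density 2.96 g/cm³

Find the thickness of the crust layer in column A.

Take the compensation level at the base of the deeper column (depth z_c below the surface of column A) and equate Σ ρ_i t_i down to z_c; mantle fills any gap and the z_c terms cancel.
Column A: x×2.83 + (z_c − 0 − x)×3.31
Column B: 1.84×0 + 1.9×1.03 + 2.44×2.05 + 8.3×2.96 + (z_c − 1.84 − 12.64)×3.31
The z_c×3.31 term appears on both sides and cancels. Collect the known terms of each column as K = Σ(ρt)_known − 3.31 × (depth of known layers): K_A = 0 − 3.31×0 = 0; K_B = 31.527 − 3.31×(1.84 + 12.64) = −16.4018.
Balance: K_A − x×(3.31 − 2.83) = K_B, so x = (K_A − K_B)/(3.31 − 2.83) = 16.4018/0.48 = 34.2 km.

34.2 km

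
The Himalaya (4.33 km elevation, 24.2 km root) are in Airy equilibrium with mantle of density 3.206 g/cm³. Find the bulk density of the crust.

2.72 g/cm³

ρ_c h = (ρ_m − ρ_c) r → ρ_c (h + r) = ρ_m r → ρ_c = ρ_m r / (h + r).
ρ_c = 3.206 × 24.2 km / (4.33 km + 24.2 km) = 2.72 g/cm³.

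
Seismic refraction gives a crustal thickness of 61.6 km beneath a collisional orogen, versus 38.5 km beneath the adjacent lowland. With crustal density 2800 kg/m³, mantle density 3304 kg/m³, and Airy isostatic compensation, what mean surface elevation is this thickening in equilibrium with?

3.52 km

Excess crust Δ = 61.6 km − 38.5 km = 23.1 km, split between elevation h and root r with h + r = Δ.
Airy balance ρ_c h = (ρ_m − ρ_c) r gives r = h ρ_c/(ρ_m − ρ_c), so h (1 + ρ_c/(ρ_m − ρ_c)) = Δ, i.e. h = Δ (ρ_m − ρ_c)/ρ_m.
h = 23.1 km × 504/3304 = 3.52 km.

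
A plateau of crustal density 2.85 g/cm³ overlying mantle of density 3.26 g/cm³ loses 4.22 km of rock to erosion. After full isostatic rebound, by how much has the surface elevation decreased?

0.531 km

Rebound u = e ρ_c/ρ_m = 4.22 km × 2.85/3.26 = 3.689 km.
Net surface drop = e − u = 4.22 km − 3.689 km = e (ρ_m − ρ_c)/ρ_m = 0.531 km.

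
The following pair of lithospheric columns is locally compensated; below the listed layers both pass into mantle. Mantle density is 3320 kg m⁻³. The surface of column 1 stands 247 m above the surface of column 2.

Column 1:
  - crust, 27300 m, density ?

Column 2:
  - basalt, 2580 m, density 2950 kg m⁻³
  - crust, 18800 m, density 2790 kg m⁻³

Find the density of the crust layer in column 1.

Take the compensation level at the base of the deeper column (depth z_c below the surface of column 1) and equate Σ ρ_i t_i down to z_c; mantle fills any gap and the z_c terms cancel.
Column 1: 27300×ρ + (z_c − 27300)×3320
Column 2: 247×0 + 2580×2950 + 18800×2790 + (z_c − 247 − 21380)×3320
The z_c×3320 term appears on both sides and cancels. Collect the known terms of each column as K = Σ(ρt)_known − 3320 × (depth of known layers): K_1 = 0 − 3320×27300 = −90636000; K_2 = 60063000 − 3320×(247 + 21380) = −11738640.
Balance: K_1 + 27300×ρ = K_2, so ρ = (K_2 − K_1)/27300 = 78897400/27300 = 2890 kg m⁻³.

2890 kg m⁻³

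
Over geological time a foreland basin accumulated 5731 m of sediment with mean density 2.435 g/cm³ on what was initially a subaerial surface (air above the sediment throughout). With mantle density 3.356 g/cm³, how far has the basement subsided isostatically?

Subaerial load: s = t ρ_sed / ρ_m = 5731 m × 2.435/3.356 = 4160 m.

4160 m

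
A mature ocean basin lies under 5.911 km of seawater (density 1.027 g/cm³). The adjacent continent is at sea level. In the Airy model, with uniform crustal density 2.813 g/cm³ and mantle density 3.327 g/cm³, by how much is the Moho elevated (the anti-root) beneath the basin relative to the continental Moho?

For local isostatic compensation: replacing crust with seawater at the top is compensated by replacing crust with mantle at the base: d (ρ_c − ρ_w) = a (ρ_m − ρ_c).
a = d (ρ_c − ρ_w)/(ρ_m − ρ_c) = 5.911 km × 1.786/0.514 = 20.5 km.

20.5 km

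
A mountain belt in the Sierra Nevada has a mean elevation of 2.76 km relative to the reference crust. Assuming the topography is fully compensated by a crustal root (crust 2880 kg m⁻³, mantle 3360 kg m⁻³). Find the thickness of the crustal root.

16.6 km

Balancing pressure at the compensation depth: the weight of the topography is balanced by the buoyancy of the root, ρ_c h = (ρ_m − ρ_c) r.
r = h · ρ_c / (ρ_m − ρ_c) = 2.76 km × 2880 / (3360 − 2880) = 16.6 km.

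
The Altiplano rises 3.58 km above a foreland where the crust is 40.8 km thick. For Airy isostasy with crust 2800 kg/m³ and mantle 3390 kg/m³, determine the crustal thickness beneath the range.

61.4 km

Root depth r = h ρ_c / (ρ_m − ρ_c) = 3.58 km × 2800 / 590 = 16.99 km.
Total thickness = T + h + r = 40.8 km + 3.58 km + 16.99 km = 61.4 km.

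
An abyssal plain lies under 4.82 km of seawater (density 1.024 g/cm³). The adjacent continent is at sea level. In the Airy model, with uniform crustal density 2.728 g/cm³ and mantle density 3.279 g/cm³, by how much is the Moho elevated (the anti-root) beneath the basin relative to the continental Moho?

For local isostatic compensation: replacing crust with seawater at the top is compensated by replacing crust with mantle at the base: d (ρ_c − ρ_w) = a (ρ_m − ρ_c).
a = d (ρ_c − ρ_w)/(ρ_m − ρ_c) = 4.82 km × 1.704/0.551 = 14.9 km.

14.9 km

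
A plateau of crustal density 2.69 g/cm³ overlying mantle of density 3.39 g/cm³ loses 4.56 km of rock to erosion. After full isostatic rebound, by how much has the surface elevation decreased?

0.942 km

Rebound u = e ρ_c/ρ_m = 4.56 km × 2.69/3.39 = 3.618 km.
Net surface drop = e − u = 4.56 km − 3.618 km = e (ρ_m − ρ_c)/ρ_m = 0.942 km.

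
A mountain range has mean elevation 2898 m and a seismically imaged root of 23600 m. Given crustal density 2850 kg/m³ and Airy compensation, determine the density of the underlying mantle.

Airy balance: ρ_c h = (ρ_m − ρ_c) r → ρ_m = ρ_c (1 + h/r).
ρ_m = 2850 × (1 + 2898 m/23600 m) = 3200 kg/m³.

3200 kg/m³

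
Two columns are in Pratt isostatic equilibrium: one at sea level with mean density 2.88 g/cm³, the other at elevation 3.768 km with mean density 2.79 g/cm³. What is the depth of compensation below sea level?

ρ_ref D = ρ (D + h) → D (ρ_ref − ρ) = ρ h.
D = ρ h/(ρ_ref − ρ) = 2.79 × 3.768 km/(2.88 − 2.79) = 117 km.

117 km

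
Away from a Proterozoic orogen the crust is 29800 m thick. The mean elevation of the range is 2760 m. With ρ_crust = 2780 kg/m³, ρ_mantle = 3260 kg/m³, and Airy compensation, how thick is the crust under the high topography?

Root depth r = h ρ_c / (ρ_m − ρ_c) = 2760 m × 2780 / 480 = 15980 m.
Total thickness = T + h + r = 29800 m + 2760 m + 15980 m = 48500 m.

48500 m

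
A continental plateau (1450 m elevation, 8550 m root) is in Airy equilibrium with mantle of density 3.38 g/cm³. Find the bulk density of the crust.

ρ_c h = (ρ_m − ρ_c) r → ρ_c (h + r) = ρ_m r → ρ_c = ρ_m r / (h + r).
ρ_c = 3.38 × 8550 m / (1450 m + 8550 m) = 2.89 g/cm³.

2.89 g/cm³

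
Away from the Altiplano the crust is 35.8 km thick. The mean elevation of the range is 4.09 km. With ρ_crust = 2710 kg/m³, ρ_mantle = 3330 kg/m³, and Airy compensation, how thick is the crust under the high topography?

Root depth r = h ρ_c / (ρ_m − ρ_c) = 4.09 km × 2710 / 620 = 17.88 km.
Total thickness = T + h + r = 35.8 km + 4.09 km + 17.88 km = 57.8 km.

57.8 km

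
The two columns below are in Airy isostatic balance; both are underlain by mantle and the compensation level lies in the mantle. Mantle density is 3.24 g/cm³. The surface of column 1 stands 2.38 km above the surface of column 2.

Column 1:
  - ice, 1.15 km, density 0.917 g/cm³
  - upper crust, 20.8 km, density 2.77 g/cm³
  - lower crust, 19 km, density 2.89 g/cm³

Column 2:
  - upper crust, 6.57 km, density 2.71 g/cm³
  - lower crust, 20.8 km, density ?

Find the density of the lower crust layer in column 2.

Take the compensation level at the base of the deeper column (depth z_c below the surface of column 1) and equate Σ ρ_i t_i down to z_c; mantle fills any gap and the z_c terms cancel.
Column 1: 1.15×0.917 + 20.8×2.77 + 19×2.89 + (z_c − 40.95)×3.24
Column 2: 2.38×0 + 6.57×2.71 + 20.8×ρ + (z_c − 2.38 − 27.37)×3.24
The z_c×3.24 term appears on both sides and cancels. Collect the known terms of each column as K = Σ(ρt)_known − 3.24 × (depth of known layers): K_1 = 113.58055 − 3.24×40.95 = −19.09745; K_2 = 17.8047 − 3.24×(2.38 + 27.37) = −78.5853.
Balance: K_1 = K_2 + 20.8×ρ, so ρ = (K_1 − K_2)/20.8 = 59.4878/20.8 = 2.86 g/cm³.

2.86 g/cm³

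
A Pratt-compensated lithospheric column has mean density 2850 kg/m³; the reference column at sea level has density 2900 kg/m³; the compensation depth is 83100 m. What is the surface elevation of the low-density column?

1460 m

ρ_ref D = ρ (D + h) → h = D (ρ_ref − ρ)/ρ.
h = 83100 m × (2900 − 2850)/2850 = 1460 m.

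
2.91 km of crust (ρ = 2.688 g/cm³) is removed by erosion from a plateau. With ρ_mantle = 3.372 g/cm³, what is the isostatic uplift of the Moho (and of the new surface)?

Unloading: uplift u = e ρ_c/ρ_m = 2.91 km × 2.688/3.372 = 2.32 km.

2.32 km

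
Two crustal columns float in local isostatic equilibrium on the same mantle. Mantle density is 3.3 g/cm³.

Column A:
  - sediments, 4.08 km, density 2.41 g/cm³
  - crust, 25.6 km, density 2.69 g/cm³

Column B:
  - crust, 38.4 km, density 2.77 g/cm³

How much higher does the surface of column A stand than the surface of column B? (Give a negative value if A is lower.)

−0.335 km

For any compensation level in the mantle, the mantle terms cancel and isostasy reduces to e = (Σt_A − Σt_B) − (Σ(ρt)_A − Σ(ρt)_B) / ρ_m.
Σt_A = 29.68 km; Σt_B = 38.4 km; Σ(ρt)_A = 78.6968; Σ(ρt)_B = 106.368 (in km·g/cm³).
e = (29.68 − 38.4) − (78.6968 − 106.368) / 3.3 = −0.335 km.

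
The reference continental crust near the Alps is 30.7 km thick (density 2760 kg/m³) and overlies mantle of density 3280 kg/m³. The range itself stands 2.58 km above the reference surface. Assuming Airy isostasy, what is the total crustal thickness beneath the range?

Root depth r = h ρ_c / (ρ_m − ρ_c) = 2.58 km × 2760 / 520 = 13.69 km.
Total thickness = T + h + r = 30.7 km + 2.58 km + 13.69 km = 47 km.

47 km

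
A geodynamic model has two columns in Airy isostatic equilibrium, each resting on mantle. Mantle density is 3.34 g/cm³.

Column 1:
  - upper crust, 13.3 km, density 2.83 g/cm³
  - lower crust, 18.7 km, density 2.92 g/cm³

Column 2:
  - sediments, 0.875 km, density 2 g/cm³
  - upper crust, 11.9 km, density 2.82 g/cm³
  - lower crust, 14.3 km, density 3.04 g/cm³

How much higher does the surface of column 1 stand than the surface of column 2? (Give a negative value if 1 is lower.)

For any compensation level in the mantle, the mantle terms cancel and isostasy reduces to e = (Σt_1 − Σt_2) − (Σ(ρt)_1 − Σ(ρt)_2) / ρ_m.
Σt_1 = 32 km; Σt_2 = 27.075 km; Σ(ρt)_1 = 92.243; Σ(ρt)_2 = 78.78 (in km·g/cm³).
e = (32 − 27.075) − (92.243 − 78.78) / 3.34 = 0.894 km.

0.894 km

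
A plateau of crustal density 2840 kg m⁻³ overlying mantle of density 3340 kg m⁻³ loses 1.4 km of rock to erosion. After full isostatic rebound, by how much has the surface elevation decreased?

0.21 km

Rebound u = e ρ_c/ρ_m = 1.4 km × 2840/3340 = 1.19 km.
Net surface drop = e − u = 1.4 km − 1.19 km = e (ρ_m − ρ_c)/ρ_m = 0.21 km.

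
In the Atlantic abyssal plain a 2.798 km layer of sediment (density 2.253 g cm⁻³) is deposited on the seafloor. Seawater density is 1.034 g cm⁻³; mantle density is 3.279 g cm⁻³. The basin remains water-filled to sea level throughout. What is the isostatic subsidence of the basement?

1.52 km

Submarine loading: the sediment displaces seawater, and the subsidence is in turn flooded, so s (ρ_m − ρ_w) = t (ρ_sed − ρ_w).
s = 2.798 km × (2.253 − 1.034) / (3.279 − 1.034) = 1.52 km.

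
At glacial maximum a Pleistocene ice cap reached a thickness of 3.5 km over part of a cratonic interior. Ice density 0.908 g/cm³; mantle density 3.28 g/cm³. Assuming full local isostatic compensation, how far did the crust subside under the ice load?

0.969 km

For local isostatic compensation: the ice load ρ_ice t is balanced by mantle displaced below, ρ_m s.
s = t ρ_ice / ρ_m = 3.5 km × 0.908/3.28 = 0.969 km.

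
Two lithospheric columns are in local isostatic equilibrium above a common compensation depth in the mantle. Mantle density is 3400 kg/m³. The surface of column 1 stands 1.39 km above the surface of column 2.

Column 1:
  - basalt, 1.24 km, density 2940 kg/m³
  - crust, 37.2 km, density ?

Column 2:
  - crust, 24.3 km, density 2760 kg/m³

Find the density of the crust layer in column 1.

Take the compensation level at the base of the deeper column (depth z_c below the surface of column 1) and equate Σ ρ_i t_i down to z_c; mantle fills any gap and the z_c terms cancel.
Column 1: 1.24×2940 + 37.2×ρ + (z_c − 38.44)×3400
Column 2: 1.39×0 + 24.3×2760 + (z_c − 1.39 − 24.3)×3400
The z_c×3400 term appears on both sides and cancels. Collect the known terms of each column as K = Σ(ρt)_known − 3400 × (depth of known layers): K_1 = 3645.6 − 3400×38.44 = −127050.4; K_2 = 67068 − 3400×(1.39 + 24.3) = −20278.
Balance: K_1 + 37.2×ρ = K_2, so ρ = (K_2 − K_1)/37.2 = 106772/37.2 = 2870 kg/m³.

2870 kg/m³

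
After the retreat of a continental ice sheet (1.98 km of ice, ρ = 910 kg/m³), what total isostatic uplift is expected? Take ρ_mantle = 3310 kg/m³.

0.544 km

Removing the load lets mantle flow back in; uplift u satisfies ρ_ice t = ρ_m u.
u = t ρ_ice/ρ_m = 1.98 km × 910/3310 = 0.544 km.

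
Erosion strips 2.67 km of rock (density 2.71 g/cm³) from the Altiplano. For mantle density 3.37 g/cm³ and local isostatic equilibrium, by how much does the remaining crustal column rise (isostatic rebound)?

2.15 km

Unloading: uplift u = e ρ_c/ρ_m = 2.67 km × 2.71/3.37 = 2.15 km.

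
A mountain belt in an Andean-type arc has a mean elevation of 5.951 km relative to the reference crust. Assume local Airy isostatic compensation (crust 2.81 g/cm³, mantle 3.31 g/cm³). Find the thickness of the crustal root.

Equating mass per unit area of the two columns: the weight of the topography is balanced by the buoyancy of the root, ρ_c h = (ρ_m − ρ_c) r.
r = h · ρ_c / (ρ_m − ρ_c) = 5.951 km × 2.81 / (3.31 − 2.81) = 33.4 km.

33.4 km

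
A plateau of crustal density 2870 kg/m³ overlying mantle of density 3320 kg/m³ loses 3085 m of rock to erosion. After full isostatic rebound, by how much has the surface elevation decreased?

418 m

Rebound u = e ρ_c/ρ_m = 3085 m × 2870/3320 = 2667 m.
Net surface drop = e − u = 3085 m − 2667 m = e (ρ_m − ρ_c)/ρ_m = 418 m.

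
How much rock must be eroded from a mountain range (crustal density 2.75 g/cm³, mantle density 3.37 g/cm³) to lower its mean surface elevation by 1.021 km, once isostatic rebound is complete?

5.55 km

Net drop Δ = e − u = e − e ρ_c/ρ_m = e (ρ_m − ρ_c)/ρ_m.
e = Δ ρ_m/(ρ_m − ρ_c) = 1.021 km × 3.37/0.62 = 5.55 km.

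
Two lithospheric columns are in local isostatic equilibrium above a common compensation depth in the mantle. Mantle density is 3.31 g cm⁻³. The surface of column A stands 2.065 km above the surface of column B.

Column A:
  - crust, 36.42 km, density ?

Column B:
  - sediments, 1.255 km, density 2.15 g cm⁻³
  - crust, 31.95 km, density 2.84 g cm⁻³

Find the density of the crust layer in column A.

2.67 g cm⁻³

Take the compensation level at the base of the deeper column (depth z_c below the surface of column A) and equate Σ ρ_i t_i down to z_c; mantle fills any gap and the z_c terms cancel.
Column A: 36.42×ρ + (z_c − 36.42)×3.31
Column B: 2.065×0 + 1.255×2.15 + 31.95×2.84 + (z_c − 2.065 − 33.205)×3.31
The z_c×3.31 term appears on both sides and cancels. Collect the known terms of each column as K = Σ(ρt)_known − 3.31 × (depth of known layers): K_A = 0 − 3.31×36.42 = −120.5502; K_B = 93.43625 − 3.31×(2.065 + 33.205) = −23.30745.
Balance: K_A + 36.42×ρ = K_B, so ρ = (K_B − K_A)/36.42 = 97.2428/36.42 = 2.67 g cm⁻³.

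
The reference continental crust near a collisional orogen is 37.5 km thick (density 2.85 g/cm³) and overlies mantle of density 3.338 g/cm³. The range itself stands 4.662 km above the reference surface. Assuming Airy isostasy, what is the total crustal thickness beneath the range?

69.4 km

Root depth r = h ρ_c / (ρ_m − ρ_c) = 4.662 km × 2.85 / 0.488 = 27.23 km.
Total thickness = T + h + r = 37.5 km + 4.662 km + 27.23 km = 69.4 km.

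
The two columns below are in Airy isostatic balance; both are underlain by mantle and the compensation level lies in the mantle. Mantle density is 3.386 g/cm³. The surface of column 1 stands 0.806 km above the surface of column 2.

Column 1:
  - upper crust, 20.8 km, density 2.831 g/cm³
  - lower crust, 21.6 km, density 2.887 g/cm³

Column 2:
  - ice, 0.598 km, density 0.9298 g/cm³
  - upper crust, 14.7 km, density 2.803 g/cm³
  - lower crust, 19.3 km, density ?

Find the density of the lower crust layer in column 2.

2.89 g/cm³

Take the compensation level at the base of the deeper column (depth z_c below the surface of column 1) and equate Σ ρ_i t_i down to z_c; mantle fills any gap and the z_c terms cancel.
Column 1: 20.8×2.831 + 21.6×2.887 + (z_c − 42.4)×3.386
Column 2: 0.806×0 + 0.598×0.9298 + 14.7×2.803 + 19.3×ρ + (z_c − 0.806 − 34.598)×3.386
The z_c×3.386 term appears on both sides and cancels. Collect the known terms of each column as K = Σ(ρt)_known − 3.386 × (depth of known layers): K_1 = 121.244 − 3.386×42.4 = −22.3224; K_2 = 41.7601204 − 3.386×(0.806 + 34.598) = −78.1178236.
Balance: K_1 = K_2 + 19.3×ρ, so ρ = (K_1 − K_2)/19.3 = 55.7954/19.3 = 2.89 g/cm³.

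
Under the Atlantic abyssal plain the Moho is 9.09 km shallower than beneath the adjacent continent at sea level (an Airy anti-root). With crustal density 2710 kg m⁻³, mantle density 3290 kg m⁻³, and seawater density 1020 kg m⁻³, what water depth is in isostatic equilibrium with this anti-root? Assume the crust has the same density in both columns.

Replacing a thickness d of crust by seawater at the top must be balanced by replacing crust with mantle at the base: d (ρ_c − ρ_w) = a (ρ_m − ρ_c).
d = a (ρ_m − ρ_c)/(ρ_c − ρ_w) = 9.09 km × 580/1690 = 3.12 km.

3.12 km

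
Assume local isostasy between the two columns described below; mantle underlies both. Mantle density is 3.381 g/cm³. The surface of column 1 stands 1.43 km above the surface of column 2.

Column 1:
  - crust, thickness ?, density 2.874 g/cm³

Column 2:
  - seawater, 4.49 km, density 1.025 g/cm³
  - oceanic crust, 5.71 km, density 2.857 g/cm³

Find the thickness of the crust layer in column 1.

Take the compensation level at the base of the deeper column (depth z_c below the surface of column 1) and equate Σ ρ_i t_i down to z_c; mantle fills any gap and the z_c terms cancel.
Column 1: x×2.874 + (z_c − 0 − x)×3.381
Column 2: 1.43×0 + 4.49×1.025 + 5.71×2.857 + (z_c − 1.43 − 10.2)×3.381
The z_c×3.381 term appears on both sides and cancels. Collect the known terms of each column as K = Σ(ρt)_known − 3.381 × (depth of known layers): K_1 = 0 − 3.381×0 = 0; K_2 = 20.91572 − 3.381×(1.43 + 10.2) = −18.40531.
Balance: K_1 − x×(3.381 − 2.874) = K_2, so x = (K_1 − K_2)/(3.381 − 2.874) = 18.4053/0.507 = 36.3 km.

36.3 km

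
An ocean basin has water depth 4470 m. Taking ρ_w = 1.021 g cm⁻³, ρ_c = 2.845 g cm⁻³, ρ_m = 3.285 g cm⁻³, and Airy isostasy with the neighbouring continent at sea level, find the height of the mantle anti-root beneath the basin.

For local isostatic compensation: replacing crust with seawater at the top is compensated by replacing crust with mantle at the base: d (ρ_c − ρ_w) = a (ρ_m − ρ_c).
a = d (ρ_c − ρ_w)/(ρ_m − ρ_c) = 4470 m × 1.824/0.44 = 18500 m.

18500 m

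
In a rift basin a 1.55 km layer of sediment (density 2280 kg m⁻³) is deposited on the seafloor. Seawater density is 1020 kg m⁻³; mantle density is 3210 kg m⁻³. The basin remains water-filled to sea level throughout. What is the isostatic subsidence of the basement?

0.892 km

Submarine loading: the sediment displaces seawater, and the subsidence is in turn flooded, so s (ρ_m − ρ_w) = t (ρ_sed − ρ_w).
s = 1.55 km × (2280 − 1020) / (3210 − 1020) = 0.892 km.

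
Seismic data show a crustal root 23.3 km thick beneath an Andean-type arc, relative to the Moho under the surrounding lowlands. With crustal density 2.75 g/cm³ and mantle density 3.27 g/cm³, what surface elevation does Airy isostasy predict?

By Archimedes' principle applied to the lithosphere: ρ_c h = (ρ_m − ρ_c) r.
h = r (ρ_m − ρ_c) / ρ_c = 23.3 km × (3.27 − 2.75) / 2.75 = 4.41 km.

4.41 km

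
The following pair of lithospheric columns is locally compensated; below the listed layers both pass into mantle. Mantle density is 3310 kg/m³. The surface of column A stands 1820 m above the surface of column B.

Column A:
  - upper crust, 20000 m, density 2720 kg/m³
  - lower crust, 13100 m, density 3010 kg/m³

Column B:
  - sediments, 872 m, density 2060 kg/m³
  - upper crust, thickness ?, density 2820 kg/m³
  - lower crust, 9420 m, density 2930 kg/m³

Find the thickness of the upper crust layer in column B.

Take the compensation level at the base of the deeper column (depth z_c below the surface of column A) and equate Σ ρ_i t_i down to z_c; mantle fills any gap and the z_c terms cancel.
Column A: 20000×2720 + 13100×3010 + (z_c − 33100)×3310
Column B: 1820×0 + 872×2060 + x×2820 + 9420×2930 + (z_c − 1820 − 10292 − x)×3310
The z_c×3310 term appears on both sides and cancels. Collect the known terms of each column as K = Σ(ρt)_known − 3310 × (depth of known layers): K_A = 93831000 − 3310×33100 = −15730000; K_B = 29396920 − 3310×(1820 + 10292) = −10693800.
Balance: K_A = K_B − x×(3310 − 2820), so x = (K_B − K_A)/(3310 − 2820) = 5036200/490 = 10300 m.

10300 m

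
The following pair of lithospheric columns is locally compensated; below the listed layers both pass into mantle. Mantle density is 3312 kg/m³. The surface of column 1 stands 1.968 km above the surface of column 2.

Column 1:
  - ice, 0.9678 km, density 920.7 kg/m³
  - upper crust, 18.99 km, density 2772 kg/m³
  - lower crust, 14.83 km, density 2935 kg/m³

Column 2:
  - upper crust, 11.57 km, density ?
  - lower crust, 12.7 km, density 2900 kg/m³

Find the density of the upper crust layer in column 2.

Take the compensation level at the base of the deeper column (depth z_c below the surface of column 1) and equate Σ ρ_i t_i down to z_c; mantle fills any gap and the z_c terms cancel.
Column 1: 0.9678×920.7 + 18.99×2772 + 14.83×2935 + (z_c − 34.7878)×3312
Column 2: 1.968×0 + 11.57×ρ + 12.7×2900 + (z_c − 1.968 − 24.27)×3312
The z_c×3312 term appears on both sides and cancels. Collect the known terms of each column as K = Σ(ρt)_known − 3312 × (depth of known layers): K_1 = 97057.3835 − 3312×34.7878 = −18159.8101; K_2 = 36830 − 3312×(1.968 + 24.27) = −50070.256.
Balance: K_1 = K_2 + 11.57×ρ, so ρ = (K_1 − K_2)/11.57 = 31910.4/11.57 = 2760 kg/m³.

2760 kg/m³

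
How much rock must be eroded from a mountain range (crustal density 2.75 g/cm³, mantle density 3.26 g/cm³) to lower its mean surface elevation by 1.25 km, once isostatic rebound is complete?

7.99 km

Net drop Δ = e − u = e − e ρ_c/ρ_m = e (ρ_m − ρ_c)/ρ_m.
e = Δ ρ_m/(ρ_m − ρ_c) = 1.25 km × 3.26/0.51 = 7.99 km.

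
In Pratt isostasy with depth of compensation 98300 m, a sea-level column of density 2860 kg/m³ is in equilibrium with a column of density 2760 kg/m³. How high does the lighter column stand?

3560 m

ρ_ref D = ρ (D + h) → h = D (ρ_ref − ρ)/ρ.
h = 98300 m × (2860 − 2760)/2760 = 3560 m.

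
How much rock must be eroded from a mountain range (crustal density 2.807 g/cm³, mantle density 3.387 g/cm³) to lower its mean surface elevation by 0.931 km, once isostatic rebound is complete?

5.44 km

Net drop Δ = e − u = e − e ρ_c/ρ_m = e (ρ_m − ρ_c)/ρ_m.
e = Δ ρ_m/(ρ_m − ρ_c) = 0.931 km × 3.387/0.58 = 5.44 km.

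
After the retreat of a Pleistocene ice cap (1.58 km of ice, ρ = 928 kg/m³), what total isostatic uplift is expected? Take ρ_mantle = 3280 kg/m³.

Removing the load lets mantle flow back in; uplift u satisfies ρ_ice t = ρ_m u.
u = t ρ_ice/ρ_m = 1.58 km × 928/3280 = 0.447 km.

0.447 km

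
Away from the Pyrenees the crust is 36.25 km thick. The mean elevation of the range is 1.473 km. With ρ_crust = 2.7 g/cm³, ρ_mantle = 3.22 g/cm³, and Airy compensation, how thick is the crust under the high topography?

45.4 km

Root depth r = h ρ_c / (ρ_m − ρ_c) = 1.473 km × 2.7 / 0.52 = 7.648 km.
Total thickness = T + h + r = 36.25 km + 1.473 km + 7.648 km = 45.4 km.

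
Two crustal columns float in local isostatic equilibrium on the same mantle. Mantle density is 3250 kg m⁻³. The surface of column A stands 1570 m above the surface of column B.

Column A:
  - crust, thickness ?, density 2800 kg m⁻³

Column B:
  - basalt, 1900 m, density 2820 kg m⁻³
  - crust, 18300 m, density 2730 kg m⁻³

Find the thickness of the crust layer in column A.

Take the compensation level at the base of the deeper column (depth z_c below the surface of column A) and equate Σ ρ_i t_i down to z_c; mantle fills any gap and the z_c terms cancel.
Column A: x×2800 + (z_c − 0 − x)×3250
Column B: 1570×0 + 1900×2820 + 18300×2730 + (z_c − 1570 − 20200)×3250
The z_c×3250 term appears on both sides and cancels. Collect the known terms of each column as K = Σ(ρt)_known − 3250 × (depth of known layers): K_A = 0 − 3250×0 = 0; K_B = 55317000 − 3250×(1570 + 20200) = −15435500.
Balance: K_A − x×(3250 − 2800) = K_B, so x = (K_A − K_B)/(3250 − 2800) = 15435500/450 = 34300 m.

34300 m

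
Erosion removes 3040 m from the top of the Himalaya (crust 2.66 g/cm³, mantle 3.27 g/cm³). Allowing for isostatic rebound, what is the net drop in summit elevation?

Rebound u = e ρ_c/ρ_m = 3040 m × 2.66/3.27 = 2473 m.
Net surface drop = e − u = 3040 m − 2473 m = e (ρ_m − ρ_c)/ρ_m = 567 m.

567 m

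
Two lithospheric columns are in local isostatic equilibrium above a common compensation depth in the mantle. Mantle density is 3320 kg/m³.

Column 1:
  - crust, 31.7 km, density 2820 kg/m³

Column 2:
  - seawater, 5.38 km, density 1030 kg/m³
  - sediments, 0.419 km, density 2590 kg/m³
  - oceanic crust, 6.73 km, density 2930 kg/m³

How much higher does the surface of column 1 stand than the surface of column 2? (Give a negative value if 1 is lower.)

0.18 km

For any compensation level in the mantle, the mantle terms cancel and isostasy reduces to e = (Σt_1 − Σt_2) − (Σ(ρt)_1 − Σ(ρt)_2) / ρ_m.
Σt_1 = 31.7 km; Σt_2 = 12.529 km; Σ(ρt)_1 = 89394; Σ(ρt)_2 = 26345.51 (in km·kg/m³).
e = (31.7 − 12.529) − (89394 − 26345.51) / 3320 = 0.18 km.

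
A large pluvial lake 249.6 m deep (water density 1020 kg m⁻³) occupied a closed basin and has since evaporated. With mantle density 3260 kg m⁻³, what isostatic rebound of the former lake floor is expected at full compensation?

78.1 m

u = d ρ_w/ρ_m = 249.6 m × 1020/3260 = 78.1 m.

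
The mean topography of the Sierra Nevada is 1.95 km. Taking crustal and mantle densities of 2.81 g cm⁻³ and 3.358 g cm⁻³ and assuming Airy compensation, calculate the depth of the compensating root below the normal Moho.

10 km

For local isostatic compensation: the weight of the topography is balanced by the buoyancy of the root, ρ_c h = (ρ_m − ρ_c) r.
r = h · ρ_c / (ρ_m − ρ_c) = 1.95 km × 2.81 / (3.358 − 2.81) = 10 km.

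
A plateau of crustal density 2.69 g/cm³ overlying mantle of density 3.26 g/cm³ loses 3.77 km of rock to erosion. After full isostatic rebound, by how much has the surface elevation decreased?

Rebound u = e ρ_c/ρ_m = 3.77 km × 2.69/3.26 = 3.111 km.
Net surface drop = e − u = 3.77 km − 3.111 km = e (ρ_m − ρ_c)/ρ_m = 0.659 km.

0.659 km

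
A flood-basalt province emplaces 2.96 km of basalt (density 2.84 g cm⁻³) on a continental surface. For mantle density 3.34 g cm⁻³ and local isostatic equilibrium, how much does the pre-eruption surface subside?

Subaerial loading: s = t ρ_load / ρ_m.
s = 2.96 km × 2.84/3.34 = 2.52 km.

2.52 km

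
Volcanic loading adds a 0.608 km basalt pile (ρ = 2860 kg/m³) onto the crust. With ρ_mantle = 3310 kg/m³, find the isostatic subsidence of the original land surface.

Subaerial loading: s = t ρ_load / ρ_m.
s = 0.608 km × 2860/3310 = 0.525 km.

0.525 km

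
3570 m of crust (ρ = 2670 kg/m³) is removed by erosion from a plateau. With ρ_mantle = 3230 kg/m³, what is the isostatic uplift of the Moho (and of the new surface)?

Unloading: uplift u = e ρ_c/ρ_m = 3570 m × 2670/3230 = 2950 m.

2950 m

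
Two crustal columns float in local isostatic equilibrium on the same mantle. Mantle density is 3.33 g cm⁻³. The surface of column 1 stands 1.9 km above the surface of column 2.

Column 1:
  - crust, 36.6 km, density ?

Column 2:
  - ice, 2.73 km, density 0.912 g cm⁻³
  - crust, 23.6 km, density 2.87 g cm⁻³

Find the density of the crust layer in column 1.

2.68 g cm⁻³

Take the compensation level at the base of the deeper column (depth z_c below the surface of column 1) and equate Σ ρ_i t_i down to z_c; mantle fills any gap and the z_c terms cancel.
Column 1: 36.6×ρ + (z_c − 36.6)×3.33
Column 2: 1.9×0 + 2.73×0.912 + 23.6×2.87 + (z_c − 1.9 − 26.33)×3.33
The z_c×3.33 term appears on both sides and cancels. Collect the known terms of each column as K = Σ(ρt)_known − 3.33 × (depth of known layers): K_1 = 0 − 3.33×36.6 = −121.878; K_2 = 70.22176 − 3.33×(1.9 + 26.33) = −23.78414.
Balance: K_1 + 36.6×ρ = K_2, so ρ = (K_2 − K_1)/36.6 = 98.0939/36.6 = 2.68 g cm⁻³.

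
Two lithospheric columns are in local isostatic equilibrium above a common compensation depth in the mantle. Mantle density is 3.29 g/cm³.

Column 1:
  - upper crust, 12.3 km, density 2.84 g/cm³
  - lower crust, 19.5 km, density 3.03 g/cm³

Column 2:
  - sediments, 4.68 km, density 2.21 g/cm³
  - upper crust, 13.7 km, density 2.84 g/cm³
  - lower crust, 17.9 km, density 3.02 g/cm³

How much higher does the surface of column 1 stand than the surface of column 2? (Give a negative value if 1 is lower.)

For any compensation level in the mantle, the mantle terms cancel and isostasy reduces to e = (Σt_1 − Σt_2) − (Σ(ρt)_1 − Σ(ρt)_2) / ρ_m.
Σt_1 = 31.8 km; Σt_2 = 36.28 km; Σ(ρt)_1 = 94.017; Σ(ρt)_2 = 103.3088 (in km·g/cm³).
e = (31.8 − 36.28) − (94.017 − 103.3088) / 3.29 = −1.66 km.

−1.66 km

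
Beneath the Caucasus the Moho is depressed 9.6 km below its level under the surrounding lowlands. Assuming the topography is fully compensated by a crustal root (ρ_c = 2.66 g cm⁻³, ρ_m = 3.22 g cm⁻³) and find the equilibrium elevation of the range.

2.02 km

Equating mass per unit area of the two columns: ρ_c h = (ρ_m − ρ_c) r.
h = r (ρ_m − ρ_c) / ρ_c = 9.6 km × (3.22 − 2.66) / 2.66 = 2.02 km.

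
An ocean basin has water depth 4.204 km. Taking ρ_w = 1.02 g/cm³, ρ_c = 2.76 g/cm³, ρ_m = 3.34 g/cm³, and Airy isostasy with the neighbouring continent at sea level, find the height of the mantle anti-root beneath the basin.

Isostatic balance requires: replacing crust with seawater at the top is compensated by replacing crust with mantle at the base: d (ρ_c − ρ_w) = a (ρ_m − ρ_c).
a = d (ρ_c − ρ_w)/(ρ_m − ρ_c) = 4.204 km × 1.74/0.58 = 12.6 km.

12.6 km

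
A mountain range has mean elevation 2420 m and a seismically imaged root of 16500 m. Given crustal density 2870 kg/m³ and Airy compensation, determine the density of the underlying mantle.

3290 kg/m³

Airy balance: ρ_c h = (ρ_m − ρ_c) r → ρ_m = ρ_c (1 + h/r).
ρ_m = 2870 × (1 + 2420 m/16500 m) = 3290 kg/m³.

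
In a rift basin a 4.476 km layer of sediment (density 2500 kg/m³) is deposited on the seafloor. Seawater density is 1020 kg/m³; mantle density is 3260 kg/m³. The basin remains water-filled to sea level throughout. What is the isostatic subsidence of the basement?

2.96 km

Submarine loading: the sediment displaces seawater, and the subsidence is in turn flooded, so s (ρ_m − ρ_w) = t (ρ_sed − ρ_w).
s = 4.476 km × (2500 − 1020) / (3260 − 1020) = 2.96 km.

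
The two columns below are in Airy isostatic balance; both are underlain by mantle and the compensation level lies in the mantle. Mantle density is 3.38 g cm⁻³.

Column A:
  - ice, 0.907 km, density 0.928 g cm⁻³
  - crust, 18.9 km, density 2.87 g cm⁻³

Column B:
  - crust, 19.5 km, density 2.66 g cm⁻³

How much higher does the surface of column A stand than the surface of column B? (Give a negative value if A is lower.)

−0.644 km

For any compensation level in the mantle, the mantle terms cancel and isostasy reduces to e = (Σt_A − Σt_B) − (Σ(ρt)_A − Σ(ρt)_B) / ρ_m.
Σt_A = 19.807 km; Σt_B = 19.5 km; Σ(ρt)_A = 55.084696; Σ(ρt)_B = 51.87 (in km·g cm⁻³).
e = (19.807 − 19.5) − (55.084696 − 51.87) / 3.38 = −0.644 km.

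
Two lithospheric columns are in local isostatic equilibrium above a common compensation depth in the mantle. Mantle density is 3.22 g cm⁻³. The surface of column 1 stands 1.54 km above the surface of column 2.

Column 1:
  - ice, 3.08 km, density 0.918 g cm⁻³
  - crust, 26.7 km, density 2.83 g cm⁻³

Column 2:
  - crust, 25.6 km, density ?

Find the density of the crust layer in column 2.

2.73 g cm⁻³

Take the compensation level at the base of the deeper column (depth z_c below the surface of column 1) and equate Σ ρ_i t_i down to z_c; mantle fills any gap and the z_c terms cancel.
Column 1: 3.08×0.918 + 26.7×2.83 + (z_c − 29.78)×3.22
Column 2: 1.54×0 + 25.6×ρ + (z_c − 1.54 − 25.6)×3.22
The z_c×3.22 term appears on both sides and cancels. Collect the known terms of each column as K = Σ(ρt)_known − 3.22 × (depth of known layers): K_1 = 78.38844 − 3.22×29.78 = −17.50316; K_2 = 0 − 3.22×(1.54 + 25.6) = −87.3908.
Balance: K_1 = K_2 + 25.6×ρ, so ρ = (K_1 − K_2)/25.6 = 69.8876/25.6 = 2.73 g cm⁻³.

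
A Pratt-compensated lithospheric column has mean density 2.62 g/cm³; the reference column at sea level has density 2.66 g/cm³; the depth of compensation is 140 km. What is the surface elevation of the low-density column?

2.14 km

ρ_ref D = ρ (D + h) → h = D (ρ_ref − ρ)/ρ.
h = 140 km × (2.66 − 2.62)/2.62 = 2.14 km.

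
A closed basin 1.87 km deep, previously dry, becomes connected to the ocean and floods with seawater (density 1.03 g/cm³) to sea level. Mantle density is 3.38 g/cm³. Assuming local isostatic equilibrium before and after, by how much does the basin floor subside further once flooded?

0.82 km

After flooding the water column is d + s deep. Its weight must equal the weight of mantle displaced by the extra subsidence s: (d + s) ρ_w = s ρ_m.
s = d ρ_w / (ρ_m − ρ_w) = 1.87 km × 1.03/(3.38 − 1.03) = 0.82 km.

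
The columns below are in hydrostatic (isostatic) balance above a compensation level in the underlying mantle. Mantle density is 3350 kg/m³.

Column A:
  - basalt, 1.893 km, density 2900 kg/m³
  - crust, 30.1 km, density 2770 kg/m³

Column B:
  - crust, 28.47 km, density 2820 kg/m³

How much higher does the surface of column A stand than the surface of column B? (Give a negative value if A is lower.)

0.961 km

For any compensation level in the mantle, the mantle terms cancel and isostasy reduces to e = (Σt_A − Σt_B) − (Σ(ρt)_A − Σ(ρt)_B) / ρ_m.
Σt_A = 31.993 km; Σt_B = 28.47 km; Σ(ρt)_A = 88866.7; Σ(ρt)_B = 80285.4 (in km·kg/m³).
e = (31.993 − 28.47) − (88866.7 − 80285.4) / 3350 = 0.961 km.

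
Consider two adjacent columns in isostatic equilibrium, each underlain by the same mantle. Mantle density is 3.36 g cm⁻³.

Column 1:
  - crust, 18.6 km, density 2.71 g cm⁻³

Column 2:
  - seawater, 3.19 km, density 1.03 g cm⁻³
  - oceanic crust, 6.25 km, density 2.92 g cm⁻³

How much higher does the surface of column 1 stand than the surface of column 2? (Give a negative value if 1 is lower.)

0.568 km

For any compensation level in the mantle, the mantle terms cancel and isostasy reduces to e = (Σt_1 − Σt_2) − (Σ(ρt)_1 − Σ(ρt)_2) / ρ_m.
Σt_1 = 18.6 km; Σt_2 = 9.44 km; Σ(ρt)_1 = 50.406; Σ(ρt)_2 = 21.5357 (in km·g cm⁻³).
e = (18.6 − 9.44) − (50.406 − 21.5357) / 3.36 = 0.568 km.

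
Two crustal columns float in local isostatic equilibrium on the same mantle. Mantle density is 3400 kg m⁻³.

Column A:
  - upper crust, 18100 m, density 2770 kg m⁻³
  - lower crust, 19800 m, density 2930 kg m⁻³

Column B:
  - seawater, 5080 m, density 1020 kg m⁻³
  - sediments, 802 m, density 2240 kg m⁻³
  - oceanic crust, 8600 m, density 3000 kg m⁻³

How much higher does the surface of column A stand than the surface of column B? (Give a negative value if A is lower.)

For any compensation level in the mantle, the mantle terms cancel and isostasy reduces to e = (Σt_A − Σt_B) − (Σ(ρt)_A − Σ(ρt)_B) / ρ_m.
Σt_A = 37900 m; Σt_B = 14482 m; Σ(ρt)_A = 108151000; Σ(ρt)_B = 32778080 (in m·kg m⁻³).
e = (37900 − 14482) − (108151000 − 32778080) / 3400 = 1250 m.

1250 m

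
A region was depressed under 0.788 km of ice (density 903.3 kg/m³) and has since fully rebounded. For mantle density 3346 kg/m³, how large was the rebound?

Removing the load lets mantle flow back in; uplift u satisfies ρ_ice t = ρ_m u.
u = t ρ_ice/ρ_m = 0.788 km × 903.3/3346 = 0.213 km.

0.213 km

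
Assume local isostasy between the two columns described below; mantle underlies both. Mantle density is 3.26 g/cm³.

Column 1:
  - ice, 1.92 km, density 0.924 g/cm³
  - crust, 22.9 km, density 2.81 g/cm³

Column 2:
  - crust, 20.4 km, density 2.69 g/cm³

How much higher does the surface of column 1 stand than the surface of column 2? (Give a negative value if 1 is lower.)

0.97 km

For any compensation level in the mantle, the mantle terms cancel and isostasy reduces to e = (Σt_1 − Σt_2) − (Σ(ρt)_1 − Σ(ρt)_2) / ρ_m.
Σt_1 = 24.82 km; Σt_2 = 20.4 km; Σ(ρt)_1 = 66.12308; Σ(ρt)_2 = 54.876 (in km·g/cm³).
e = (24.82 − 20.4) − (66.12308 − 54.876) / 3.26 = 0.97 km.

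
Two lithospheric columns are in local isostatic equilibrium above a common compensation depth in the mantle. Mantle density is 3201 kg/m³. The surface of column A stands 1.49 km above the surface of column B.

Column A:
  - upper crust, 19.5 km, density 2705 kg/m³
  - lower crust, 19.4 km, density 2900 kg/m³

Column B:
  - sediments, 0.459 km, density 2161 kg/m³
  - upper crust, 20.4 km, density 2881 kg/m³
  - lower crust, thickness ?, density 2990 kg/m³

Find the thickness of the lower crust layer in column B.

Take the compensation level at the base of the deeper column (depth z_c below the surface of column A) and equate Σ ρ_i t_i down to z_c; mantle fills any gap and the z_c terms cancel.
Column A: 19.5×2705 + 19.4×2900 + (z_c − 38.9)×3201
Column B: 1.49×0 + 0.459×2161 + 20.4×2881 + x×2990 + (z_c − 1.49 − 20.859 − x)×3201
The z_c×3201 term appears on both sides and cancels. Collect the known terms of each column as K = Σ(ρt)_known − 3201 × (depth of known layers): K_A = 109007.5 − 3201×38.9 = −15511.4; K_B = 59764.299 − 3201×(1.49 + 20.859) = −11774.85.
Balance: K_A = K_B − x×(3201 − 2990), so x = (K_B − K_A)/(3201 − 2990) = 3736.55/211 = 17.7 km.

17.7 km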